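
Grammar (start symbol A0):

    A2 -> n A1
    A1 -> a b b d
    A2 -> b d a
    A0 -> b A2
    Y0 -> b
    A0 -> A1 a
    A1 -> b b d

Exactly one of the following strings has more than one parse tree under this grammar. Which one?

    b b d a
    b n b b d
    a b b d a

b b d a

b b d a: 2 trees
b n b b d: 1 tree
a b b d a: 1 tree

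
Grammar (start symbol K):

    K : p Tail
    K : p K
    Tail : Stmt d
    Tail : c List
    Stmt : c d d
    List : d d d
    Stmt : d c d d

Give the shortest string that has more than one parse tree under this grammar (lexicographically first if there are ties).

length 5: p c d d d has 2 parse trees

Two derivations of p c d d d:
  K ⇒ p Tail ⇒ p Stmt d ⇒ p c d d d
  K ⇒ p Tail ⇒ p c List ⇒ p c d d d

p c d d d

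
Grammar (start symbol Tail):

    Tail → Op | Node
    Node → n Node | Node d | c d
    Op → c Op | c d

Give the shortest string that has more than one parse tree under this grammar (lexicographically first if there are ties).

c d

length 2: c d has 2 parse trees

Two derivations of c d:
  Tail ⇒ Op ⇒ c d
  Tail ⇒ Node ⇒ c d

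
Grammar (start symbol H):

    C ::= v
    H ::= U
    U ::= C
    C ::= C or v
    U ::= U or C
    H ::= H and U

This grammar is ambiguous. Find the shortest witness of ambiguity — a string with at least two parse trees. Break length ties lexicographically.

v or v

length 1: no string has ≥2 trees
length 3: v or v has 2 parse trees

Two derivations of v or v:
  H ⇒ U ⇒ C ⇒ C or v ⇒ v or v
  H ⇒ U ⇒ U or C ⇒ C or C ⇒ v or C ⇒ v or v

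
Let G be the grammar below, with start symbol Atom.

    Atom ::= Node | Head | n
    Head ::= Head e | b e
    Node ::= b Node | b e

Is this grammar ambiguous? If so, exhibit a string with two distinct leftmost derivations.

Ambiguous

Witness: b e

Derivation 1: Atom ⇒ Node ⇒ b e
Derivation 2: Atom ⇒ Head ⇒ b e

Two distinct leftmost derivations for the same string.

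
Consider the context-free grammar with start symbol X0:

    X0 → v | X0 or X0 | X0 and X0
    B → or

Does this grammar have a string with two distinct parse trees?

Ambiguous

Witness: v and v and v

Derivation 1: X0 ⇒ X0 and X0 ⇒ v and X0 ⇒ v and X0 and X0 ⇒ v and v and X0 ⇒ v and v and v
Derivation 2: X0 ⇒ X0 and X0 ⇒ X0 and X0 and X0 ⇒ v and X0 and X0 ⇒ v and v and X0 ⇒ v and v and v

Two distinct leftmost derivations for the same string.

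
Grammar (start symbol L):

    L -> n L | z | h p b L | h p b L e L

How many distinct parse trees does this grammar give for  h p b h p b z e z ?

2

Parse trees for h p b h p b z e z:
  [L h p b [L h p b [L z] e [L z]]]
  [L h p b [L h p b [L z]] e [L z]]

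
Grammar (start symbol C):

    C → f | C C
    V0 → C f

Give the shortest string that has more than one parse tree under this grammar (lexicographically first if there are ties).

length 1: no string has ≥2 trees
length 2: no string has ≥2 trees
length 3: f f f has 2 parse trees

Two derivations of f f f:
  C ⇒ C C ⇒ f C ⇒ f C C ⇒ f f C ⇒ f f f
  C ⇒ C C ⇒ C C C ⇒ f C C ⇒ f f C ⇒ f f f

f f f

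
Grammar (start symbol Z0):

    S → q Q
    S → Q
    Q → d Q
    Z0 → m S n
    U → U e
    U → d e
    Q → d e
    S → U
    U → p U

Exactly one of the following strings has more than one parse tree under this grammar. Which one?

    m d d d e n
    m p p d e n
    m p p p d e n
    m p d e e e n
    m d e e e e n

m d d d e n: 1 tree
m p p d e n: 1 tree
m p p p d e n: 1 tree
m p d e e e n: 3 trees
m d e e e e n: 1 tree

m p d e e e n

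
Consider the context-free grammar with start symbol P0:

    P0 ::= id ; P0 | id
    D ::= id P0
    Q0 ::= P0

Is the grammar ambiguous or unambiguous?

Unambiguous

Only P0 is reachable from P0; ignoring the rest: The reachable grammar is A → atom sep A | atom. Each atom is followed by either the separator (recurse) or end-of-string (stop) — no choice point.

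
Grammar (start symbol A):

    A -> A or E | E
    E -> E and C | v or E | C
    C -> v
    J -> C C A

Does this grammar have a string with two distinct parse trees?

Ambiguous

Witness: v or v

Derivation 1: A ⇒ A or E ⇒ E or E ⇒ C or E ⇒ v or E ⇒ v or C ⇒ v or v
Derivation 2: A ⇒ E ⇒ v or E ⇒ v or C ⇒ v or v

Two distinct leftmost derivations for the same string.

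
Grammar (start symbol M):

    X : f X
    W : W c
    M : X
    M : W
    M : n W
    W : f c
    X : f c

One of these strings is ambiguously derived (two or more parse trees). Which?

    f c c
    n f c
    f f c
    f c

f c

f c c: 1 tree
n f c: 1 tree
f f c: 1 tree
f c: 2 trees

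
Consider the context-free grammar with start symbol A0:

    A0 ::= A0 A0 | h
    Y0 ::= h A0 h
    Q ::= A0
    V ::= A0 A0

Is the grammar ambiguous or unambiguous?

Ambiguous

Witness: h h h

Derivation 1: A0 ⇒ A0 A0 ⇒ A0 A0 A0 ⇒ h A0 A0 ⇒ h h A0 ⇒ h h h
Derivation 2: A0 ⇒ A0 A0 ⇒ h A0 ⇒ h A0 A0 ⇒ h h A0 ⇒ h h h

Two distinct leftmost derivations for the same string.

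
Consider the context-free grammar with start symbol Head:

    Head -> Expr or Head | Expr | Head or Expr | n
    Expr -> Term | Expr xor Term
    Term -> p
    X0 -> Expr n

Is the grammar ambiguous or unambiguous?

Witness: p or p

Derivation 1: Head ⇒ Expr or Head ⇒ Term or Head ⇒ p or Head ⇒ p or Expr ⇒ p or Term ⇒ p or p
Derivation 2: Head ⇒ Head or Expr ⇒ Expr or Expr ⇒ Term or Expr ⇒ p or Expr ⇒ p or Term ⇒ p or p

Two distinct leftmost derivations for the same string.

Ambiguous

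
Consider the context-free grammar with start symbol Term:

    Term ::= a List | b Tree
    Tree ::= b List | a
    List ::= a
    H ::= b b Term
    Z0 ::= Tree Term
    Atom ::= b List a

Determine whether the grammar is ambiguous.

Unambiguous

(H, Z0, Atom are unreachable from Term, so their rules don't affect L(Term).) Restricted to the reachable nonterminals, every rule has the form A → t or A → t B, and no two rules for the same A share a first terminal. The grammar encodes a DFA — one run per string.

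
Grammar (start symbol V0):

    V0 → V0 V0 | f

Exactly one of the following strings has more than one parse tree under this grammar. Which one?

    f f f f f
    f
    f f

f f f f f

f f f f f: 14 trees
f: 1 tree
f f: 1 tree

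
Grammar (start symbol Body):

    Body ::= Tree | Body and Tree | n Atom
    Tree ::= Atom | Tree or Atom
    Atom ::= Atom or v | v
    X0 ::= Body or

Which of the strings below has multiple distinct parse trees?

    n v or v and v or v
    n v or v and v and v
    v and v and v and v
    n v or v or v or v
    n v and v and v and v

n v or v and v or v

n v or v and v or v: 2 trees
n v or v and v and v: 1 tree
v and v and v and v: 1 tree
n v or v or v or v: 1 tree
n v and v and v and v: 1 tree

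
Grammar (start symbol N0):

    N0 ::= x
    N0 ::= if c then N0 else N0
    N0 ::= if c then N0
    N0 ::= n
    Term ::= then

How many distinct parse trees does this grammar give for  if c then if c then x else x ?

2

Parse trees for if c then if c then x else x:
  [N0 if c then [N0 if c then [N0 x]] else [N0 x]]
  [N0 if c then [N0 if c then [N0 x] else [N0 x]]]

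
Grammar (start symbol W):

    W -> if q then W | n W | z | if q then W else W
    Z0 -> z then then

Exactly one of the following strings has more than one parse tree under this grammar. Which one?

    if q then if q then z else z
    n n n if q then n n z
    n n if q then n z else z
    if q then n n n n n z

if q then if q then z else z: 2 trees
n n n if q then n n z: 1 tree
n n if q then n z else z: 1 tree
if q then n n n n n z: 1 tree

if q then if q then z else z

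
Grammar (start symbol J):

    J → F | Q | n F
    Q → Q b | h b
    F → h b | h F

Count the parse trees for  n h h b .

Parse trees for n h h b:
  [J n [F h [F h b]]]

1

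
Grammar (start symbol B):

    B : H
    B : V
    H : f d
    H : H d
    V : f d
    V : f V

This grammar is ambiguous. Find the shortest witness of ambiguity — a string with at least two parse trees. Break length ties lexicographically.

length 2: f d has 2 parse trees

Two derivations of f d:
  B ⇒ H ⇒ f d
  B ⇒ V ⇒ f d

f d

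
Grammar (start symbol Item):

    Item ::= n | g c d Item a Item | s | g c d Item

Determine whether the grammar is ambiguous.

Ambiguous

Witness: g c d g c d n a n

Derivation 1: Item ⇒ g c d Item a Item ⇒ g c d g c d Item a Item ⇒ g c d g c d n a Item ⇒ g c d g c d n a n
Derivation 2: Item ⇒ g c d Item ⇒ g c d g c d Item a Item ⇒ g c d g c d n a Item ⇒ g c d g c d n a n

Two distinct leftmost derivations for the same string.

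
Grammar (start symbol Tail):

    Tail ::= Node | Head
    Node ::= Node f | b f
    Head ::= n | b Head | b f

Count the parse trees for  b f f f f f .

1

Parse trees for b f f f f f:
  [Tail [Node [Node [Node [Node [Node b f] f] f] f] f]]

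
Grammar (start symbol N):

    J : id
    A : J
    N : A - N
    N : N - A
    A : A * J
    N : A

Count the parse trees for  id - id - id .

Parse trees for id - id - id:
  [N [A [J id]] - [N [A [J id]] - [N [A [J id]]]]]
  [N [A [J id]] - [N [N [A [J id]]] - [A [J id]]]]
  [N [N [A [J id]] - [N [A [J id]]]] - [A [J id]]]
  [N [N [N [A [J id]]] - [A [J id]]] - [A [J id]]]

4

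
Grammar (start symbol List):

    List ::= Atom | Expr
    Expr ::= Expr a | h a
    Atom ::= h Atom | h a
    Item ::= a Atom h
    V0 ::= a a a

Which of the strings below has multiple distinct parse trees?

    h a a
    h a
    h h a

h a

h a a: 1 tree
h a: 2 trees
h h a: 1 tree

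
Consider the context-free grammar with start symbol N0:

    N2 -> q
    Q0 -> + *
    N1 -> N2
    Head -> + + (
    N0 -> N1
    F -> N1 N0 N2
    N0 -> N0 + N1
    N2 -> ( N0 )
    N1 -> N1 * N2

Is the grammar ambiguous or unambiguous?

Only N0, N1, N2 are reachable from N0; ignoring the rest: This is a standard precedence ladder (N0 over N1 over N2), with each level left-recursive on its own operator ('+' at N0, '*' at N1). That structure is LR(1), hence unambiguous.

Unambiguous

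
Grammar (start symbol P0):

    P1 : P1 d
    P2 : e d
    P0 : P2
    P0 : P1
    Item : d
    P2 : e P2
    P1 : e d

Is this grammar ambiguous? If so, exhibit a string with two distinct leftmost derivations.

Ambiguous

Witness: e d

Derivation 1: P0 ⇒ P2 ⇒ e d
Derivation 2: P0 ⇒ P1 ⇒ e d

Two distinct leftmost derivations for the same string.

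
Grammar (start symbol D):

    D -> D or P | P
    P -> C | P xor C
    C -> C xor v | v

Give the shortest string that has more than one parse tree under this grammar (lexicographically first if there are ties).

v xor v

length 1: no string has ≥2 trees
length 3: v xor v has 2 parse trees

Two derivations of v xor v:
  D ⇒ P ⇒ C ⇒ C xor v ⇒ v xor v
  D ⇒ P ⇒ P xor C ⇒ C xor C ⇒ v xor C ⇒ v xor v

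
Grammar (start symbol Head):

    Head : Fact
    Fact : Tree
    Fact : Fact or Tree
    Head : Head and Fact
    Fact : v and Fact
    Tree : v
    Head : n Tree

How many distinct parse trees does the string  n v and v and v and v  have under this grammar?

Parse trees for n v and v and v and v:
  [Head [Head n [Tree v]] and [Fact v and [Fact v and [Fact [Tree v]]]]]
  [Head [Head [Head n [Tree v]] and [Fact [Tree v]]] and [Fact v and [Fact [Tree v]]]]
  [Head [Head [Head n [Tree v]] and [Fact v and [Fact [Tree v]]]] and [Fact [Tree v]]]
  [Head [Head [Head [Head n [Tree v]] and [Fact [Tree v]]] and [Fact [Tree v]]] and [Fact [Tree v]]]

4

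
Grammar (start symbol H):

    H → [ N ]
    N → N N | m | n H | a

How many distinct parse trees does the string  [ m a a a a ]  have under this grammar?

Parse trees for [ m a a a a ] (showing first 6 of 14):
  [H [ [N [N m] [N [N a] [N [N a] [N [N a] [N a]]]]] ]]
  [H [ [N [N m] [N [N a] [N [N [N a] [N a]] [N a]]]] ]]
  [H [ [N [N m] [N [N [N a] [N a]] [N [N a] [N a]]]] ]]
  [H [ [N [N m] [N [N [N a] [N [N a] [N a]]] [N a]]] ]]
  [H [ [N [N m] [N [N [N [N a] [N a]] [N a]] [N a]]] ]]
  [H [ [N [N [N m] [N a]] [N [N a] [N [N a] [N a]]]] ]]

14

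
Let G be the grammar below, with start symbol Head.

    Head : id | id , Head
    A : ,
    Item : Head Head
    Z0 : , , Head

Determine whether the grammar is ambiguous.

Only Head is reachable from Head; ignoring the rest: Right-recursive list with a separator: after each atom, whether the separator follows determines the rule. One parse per string.

Unambiguous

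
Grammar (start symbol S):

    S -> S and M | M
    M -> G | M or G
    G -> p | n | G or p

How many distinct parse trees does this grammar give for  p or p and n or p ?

4

Parse trees for p or p and n or p:
  [S [S [M [G [G p] or p]]] and [M [G [G n] or p]]]
  [S [S [M [G [G p] or p]]] and [M [M [G n]] or [G p]]]
  [S [S [M [M [G p]] or [G p]]] and [M [G [G n] or p]]]
  [S [S [M [M [G p]] or [G p]]] and [M [M [G n]] or [G p]]]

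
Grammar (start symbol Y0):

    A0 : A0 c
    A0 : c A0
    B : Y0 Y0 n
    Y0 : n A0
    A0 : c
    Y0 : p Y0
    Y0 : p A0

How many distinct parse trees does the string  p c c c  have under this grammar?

Parse trees for p c c c:
  [Y0 p [A0 [A0 [A0 c] c] c]]
  [Y0 p [A0 [A0 c [A0 c]] c]]
  [Y0 p [A0 c [A0 [A0 c] c]]]
  [Y0 p [A0 c [A0 c [A0 c]]]]

4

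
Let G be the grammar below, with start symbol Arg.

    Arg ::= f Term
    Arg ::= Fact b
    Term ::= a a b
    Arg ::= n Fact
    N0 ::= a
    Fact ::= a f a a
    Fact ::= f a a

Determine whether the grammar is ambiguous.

Witness: f a a b

Derivation 1: Arg ⇒ f Term ⇒ f a a b
Derivation 2: Arg ⇒ Fact b ⇒ f a a b

Two distinct leftmost derivations for the same string.

Ambiguous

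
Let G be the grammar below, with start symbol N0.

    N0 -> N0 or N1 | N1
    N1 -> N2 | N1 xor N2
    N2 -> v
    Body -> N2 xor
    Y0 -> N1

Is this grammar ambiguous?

Only N0, N1, N2 are reachable from N0; ignoring the rest: N0 → N0 or N1 | N1  ;  N1 → N1 xor N2 | N2  — a left-associative chain with N2 at the bottom. Each string factors uniquely by precedence.

Unambiguous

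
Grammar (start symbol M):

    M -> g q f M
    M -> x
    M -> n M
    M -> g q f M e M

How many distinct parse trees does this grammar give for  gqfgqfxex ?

Parse trees for gqfgqfxex:
  [M g q f [M g q f [M x] e [M x]]]
  [M g q f [M g q f [M x]] e [M x]]

2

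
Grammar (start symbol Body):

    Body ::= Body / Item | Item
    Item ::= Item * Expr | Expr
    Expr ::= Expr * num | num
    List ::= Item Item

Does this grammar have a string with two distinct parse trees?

Witness: num * num

Derivation 1: Body ⇒ Item ⇒ Item * Expr ⇒ Expr * Expr ⇒ num * Expr ⇒ num * num
Derivation 2: Body ⇒ Item ⇒ Expr ⇒ Expr * num ⇒ num * num

Two distinct leftmost derivations for the same string.

Ambiguous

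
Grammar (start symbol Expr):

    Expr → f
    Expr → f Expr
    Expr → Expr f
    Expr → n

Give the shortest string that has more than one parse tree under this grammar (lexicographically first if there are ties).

f f

length 1: no string has ≥2 trees
length 2: f f has 2 parse trees

Two derivations of f f:
  Expr ⇒ f Expr ⇒ f f
  Expr ⇒ Expr f ⇒ f f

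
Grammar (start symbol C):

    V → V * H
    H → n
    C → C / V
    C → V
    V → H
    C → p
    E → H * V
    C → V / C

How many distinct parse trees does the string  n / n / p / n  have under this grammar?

Parse trees for n / n / p / n:
  [C [C [V [H n]] / [C [V [H n]] / [C p]]] / [V [H n]]]
  [C [V [H n]] / [C [C [V [H n]] / [C p]] / [V [H n]]]]
  [C [V [H n]] / [C [V [H n]] / [C [C p] / [V [H n]]]]]

3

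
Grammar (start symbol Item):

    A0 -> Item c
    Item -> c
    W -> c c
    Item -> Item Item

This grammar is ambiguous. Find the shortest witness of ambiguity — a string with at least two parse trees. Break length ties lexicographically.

length 1: no string has ≥2 trees
length 2: no string has ≥2 trees
length 3: c c c has 2 parse trees

Two derivations of c c c:
  Item ⇒ Item Item ⇒ c Item ⇒ c Item Item ⇒ c c Item ⇒ c c c
  Item ⇒ Item Item ⇒ Item Item Item ⇒ c Item Item ⇒ c c Item ⇒ c c c

c c c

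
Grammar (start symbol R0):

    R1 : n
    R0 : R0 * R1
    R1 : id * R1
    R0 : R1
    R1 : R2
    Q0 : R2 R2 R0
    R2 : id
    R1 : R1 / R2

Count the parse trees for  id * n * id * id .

Parse trees for id * n * id * id:
  [R0 [R0 [R0 [R1 [R2 id]]] * [R1 n]] * [R1 id * [R1 [R2 id]]]]
  [R0 [R0 [R1 id * [R1 n]]] * [R1 id * [R1 [R2 id]]]]
  [R0 [R0 [R0 [R0 [R1 [R2 id]]] * [R1 n]] * [R1 [R2 id]]] * [R1 [R2 id]]]
  [R0 [R0 [R0 [R1 id * [R1 n]]] * [R1 [R2 id]]] * [R1 [R2 id]]]

4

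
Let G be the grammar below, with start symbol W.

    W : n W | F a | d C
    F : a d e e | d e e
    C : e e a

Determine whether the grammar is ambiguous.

Witness: d e e a

Derivation 1: W ⇒ F a ⇒ d e e a
Derivation 2: W ⇒ d C ⇒ d e e a

Two distinct leftmost derivations for the same string.

Ambiguous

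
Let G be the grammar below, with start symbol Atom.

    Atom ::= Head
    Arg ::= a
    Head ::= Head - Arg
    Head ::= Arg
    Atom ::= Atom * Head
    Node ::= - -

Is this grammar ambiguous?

Unambiguous

Only Atom, Head, Arg are reachable from Atom; ignoring the rest: The grammar is stratified — Atom handles '*' (left-recursive), Head handles '-', Arg atoms. Each operator has a fixed associativity and precedence level, so every string has one parse.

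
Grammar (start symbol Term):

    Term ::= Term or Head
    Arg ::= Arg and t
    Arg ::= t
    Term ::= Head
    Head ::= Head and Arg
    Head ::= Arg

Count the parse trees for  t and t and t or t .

Parse trees for t and t and t or t:
  [Term [Term [Head [Head [Arg t]] and [Arg [Arg t] and t]]] or [Head [Arg t]]]
  [Term [Term [Head [Head [Head [Arg t]] and [Arg t]] and [Arg t]]] or [Head [Arg t]]]
  [Term [Term [Head [Head [Arg [Arg t] and t]] and [Arg t]]] or [Head [Arg t]]]
  [Term [Term [Head [Arg [Arg [Arg t] and t] and t]]] or [Head [Arg t]]]

4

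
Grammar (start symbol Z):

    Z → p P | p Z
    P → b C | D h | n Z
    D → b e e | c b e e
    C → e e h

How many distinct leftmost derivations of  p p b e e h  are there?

2

Parse trees for p p b e e h:
  [Z p [Z p [P b [C e e h]]]]
  [Z p [Z p [P [D b e e] h]]]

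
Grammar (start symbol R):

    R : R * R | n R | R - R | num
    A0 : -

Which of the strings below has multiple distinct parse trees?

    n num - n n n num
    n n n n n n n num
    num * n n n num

n num - n n n num

n num - n n n num: 2 trees
n n n n n n n num: 1 tree
num * n n n num: 1 tree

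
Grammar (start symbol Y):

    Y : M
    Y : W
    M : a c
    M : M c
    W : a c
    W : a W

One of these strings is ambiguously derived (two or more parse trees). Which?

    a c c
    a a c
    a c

a c

a c c: 1 tree
a a c: 1 tree
a c: 2 trees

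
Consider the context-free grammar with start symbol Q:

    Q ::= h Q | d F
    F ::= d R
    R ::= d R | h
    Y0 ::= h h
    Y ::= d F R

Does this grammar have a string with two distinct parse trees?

Unambiguous

(Y0, Y are unreachable from Q, so their rules don't affect L(Q).) Restricted to the reachable nonterminals, every rule has the form A → t or A → t B, and no two rules for the same A share a first terminal. The grammar encodes a DFA — one run per string.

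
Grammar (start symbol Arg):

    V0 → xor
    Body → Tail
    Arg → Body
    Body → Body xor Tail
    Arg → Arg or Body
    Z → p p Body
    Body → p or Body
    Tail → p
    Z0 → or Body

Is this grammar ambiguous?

Ambiguous

Witness: p or p

Derivation 1: Arg ⇒ Body ⇒ p or Body ⇒ p or Tail ⇒ p or p
Derivation 2: Arg ⇒ Arg or Body ⇒ Body or Body ⇒ Tail or Body ⇒ p or Body ⇒ p or Tail ⇒ p or p

Two distinct leftmost derivations for the same string.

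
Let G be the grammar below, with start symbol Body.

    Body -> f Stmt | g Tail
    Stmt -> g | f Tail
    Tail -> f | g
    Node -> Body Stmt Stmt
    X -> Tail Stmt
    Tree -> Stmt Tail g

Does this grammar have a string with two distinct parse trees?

Unambiguous

(Node, X, Tree are unreachable from Body, so their rules don't affect L(Body).) Restricted to the reachable nonterminals, every rule has the form A → t or A → t B, and no two rules for the same A share a first terminal. The grammar encodes a DFA — one run per string.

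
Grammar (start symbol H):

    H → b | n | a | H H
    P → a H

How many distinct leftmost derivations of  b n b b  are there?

Parse trees for b n b b:
  [H [H b] [H [H n] [H [H b] [H b]]]]
  [H [H b] [H [H [H n] [H b]] [H b]]]
  [H [H [H b] [H n]] [H [H b] [H b]]]
  [H [H [H b] [H [H n] [H b]]] [H b]]
  [H [H [H [H b] [H n]] [H b]] [H b]]

5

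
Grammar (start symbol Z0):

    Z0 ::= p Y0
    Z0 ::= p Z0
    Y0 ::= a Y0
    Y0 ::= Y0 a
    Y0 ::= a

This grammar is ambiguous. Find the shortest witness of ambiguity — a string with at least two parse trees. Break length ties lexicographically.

length 2: no string has ≥2 trees
length 3: p a a has 2 parse trees

Two derivations of p a a:
  Z0 ⇒ p Y0 ⇒ p a Y0 ⇒ p a a
  Z0 ⇒ p Y0 ⇒ p Y0 a ⇒ p a a

p a a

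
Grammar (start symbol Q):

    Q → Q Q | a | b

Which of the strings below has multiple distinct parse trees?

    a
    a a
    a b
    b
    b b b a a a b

b b b a a a b

a: 1 tree
a a: 1 tree
a b: 1 tree
b: 1 tree
b b b a a a b: 132 trees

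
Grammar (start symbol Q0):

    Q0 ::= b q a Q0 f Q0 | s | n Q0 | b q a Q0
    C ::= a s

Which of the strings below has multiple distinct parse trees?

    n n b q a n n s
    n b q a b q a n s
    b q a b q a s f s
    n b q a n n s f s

b q a b q a s f s

n n b q a n n s: 1 tree
n b q a b q a n s: 1 tree
b q a b q a s f s: 2 trees
n b q a n n s f s: 1 tree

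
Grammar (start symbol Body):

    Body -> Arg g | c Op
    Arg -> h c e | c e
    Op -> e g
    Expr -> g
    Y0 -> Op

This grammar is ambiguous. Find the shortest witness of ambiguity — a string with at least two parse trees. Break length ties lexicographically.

length 3: c e g has 2 parse trees

Two derivations of c e g:
  Body ⇒ Arg g ⇒ c e g
  Body ⇒ c Op ⇒ c e g

c e g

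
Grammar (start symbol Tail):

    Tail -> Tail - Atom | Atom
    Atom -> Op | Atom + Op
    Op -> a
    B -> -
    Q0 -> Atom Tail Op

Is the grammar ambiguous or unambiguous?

Only Tail, Atom, Op are reachable from Tail; ignoring the rest: Tail → Tail - Atom | Atom  ;  Atom → Atom + Op | Op  — a left-associative chain with Op at the bottom. Each string factors uniquely by precedence.

Unambiguous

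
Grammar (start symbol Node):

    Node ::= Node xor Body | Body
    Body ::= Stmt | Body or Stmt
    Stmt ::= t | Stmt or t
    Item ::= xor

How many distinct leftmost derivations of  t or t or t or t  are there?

8

Parse trees for t or t or t or t:
  [Node [Body [Stmt [Stmt [Stmt [Stmt t] or t] or t] or t]]]
  [Node [Body [Body [Stmt t]] or [Stmt [Stmt [Stmt t] or t] or t]]]
  [Node [Body [Body [Stmt [Stmt t] or t]] or [Stmt [Stmt t] or t]]]
  [Node [Body [Body [Body [Stmt t]] or [Stmt t]] or [Stmt [Stmt t] or t]]]
  [Node [Body [Body [Stmt [Stmt [Stmt t] or t] or t]] or [Stmt t]]]
  [Node [Body [Body [Body [Stmt t]] or [Stmt [Stmt t] or t]] or [Stmt t]]]
  [Node [Body [Body [Body [Stmt [Stmt t] or t]] or [Stmt t]] or [Stmt t]]]
  [Node [Body [Body [Body [Body [Stmt t]] or [Stmt t]] or [Stmt t]] or [Stmt t]]]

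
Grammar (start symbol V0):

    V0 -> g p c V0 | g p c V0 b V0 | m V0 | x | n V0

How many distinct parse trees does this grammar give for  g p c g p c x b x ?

2

Parse trees for g p c g p c x b x:
  [V0 g p c [V0 g p c [V0 x] b [V0 x]]]
  [V0 g p c [V0 g p c [V0 x]] b [V0 x]]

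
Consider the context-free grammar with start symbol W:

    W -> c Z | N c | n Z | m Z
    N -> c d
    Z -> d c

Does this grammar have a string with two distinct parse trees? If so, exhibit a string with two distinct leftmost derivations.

Witness: c d c

Derivation 1: W ⇒ c Z ⇒ c d c
Derivation 2: W ⇒ N c ⇒ c d c

Two distinct leftmost derivations for the same string.

Ambiguous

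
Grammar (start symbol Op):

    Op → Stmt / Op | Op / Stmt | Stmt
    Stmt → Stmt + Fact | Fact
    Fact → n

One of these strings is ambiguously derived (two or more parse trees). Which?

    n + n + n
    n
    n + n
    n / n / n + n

n + n + n: 1 tree
n: 1 tree
n + n: 1 tree
n / n / n + n: 4 trees

n / n / n + n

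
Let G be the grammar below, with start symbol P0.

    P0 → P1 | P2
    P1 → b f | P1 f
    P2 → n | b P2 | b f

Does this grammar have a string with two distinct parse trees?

Witness: b f

Derivation 1: P0 ⇒ P1 ⇒ b f
Derivation 2: P0 ⇒ P2 ⇒ b f

Two distinct leftmost derivations for the same string.

Ambiguous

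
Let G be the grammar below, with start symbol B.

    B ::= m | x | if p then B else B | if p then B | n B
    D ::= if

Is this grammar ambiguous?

Witness: if p then if p then m else m

Derivation 1: B ⇒ if p then B else B ⇒ if p then if p then B else B ⇒ if p then if p then m else B ⇒ if p then if p then m else m
Derivation 2: B ⇒ if p then B ⇒ if p then if p then B else B ⇒ if p then if p then m else B ⇒ if p then if p then m else m

Two distinct leftmost derivations for the same string.

Ambiguous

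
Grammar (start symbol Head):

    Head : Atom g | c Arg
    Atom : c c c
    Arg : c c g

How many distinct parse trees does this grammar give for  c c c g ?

Parse trees for c c c g:
  [Head [Atom c c c] g]
  [Head c [Arg c c g]]

2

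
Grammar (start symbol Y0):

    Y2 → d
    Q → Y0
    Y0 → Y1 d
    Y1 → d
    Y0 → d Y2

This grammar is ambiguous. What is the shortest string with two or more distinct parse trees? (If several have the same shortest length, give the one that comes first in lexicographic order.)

length 2: d d has 2 parse trees

Two derivations of d d:
  Y0 ⇒ Y1 d ⇒ d d
  Y0 ⇒ d Y2 ⇒ d d

d d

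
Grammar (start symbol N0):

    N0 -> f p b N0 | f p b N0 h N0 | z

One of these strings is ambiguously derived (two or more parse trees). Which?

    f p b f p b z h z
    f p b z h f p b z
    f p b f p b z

f p b f p b z h z: 2 trees
f p b z h f p b z: 1 tree
f p b f p b z: 1 tree

f p b f p b z h z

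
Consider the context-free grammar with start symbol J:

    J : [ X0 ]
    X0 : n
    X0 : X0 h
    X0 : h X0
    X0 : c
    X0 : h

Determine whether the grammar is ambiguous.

Witness: [ h h ]

Derivation 1: J ⇒ [ X0 ] ⇒ [ X0 h ] ⇒ [ h h ]
Derivation 2: J ⇒ [ X0 ] ⇒ [ h X0 ] ⇒ [ h h ]

Two distinct leftmost derivations for the same string.

Ambiguous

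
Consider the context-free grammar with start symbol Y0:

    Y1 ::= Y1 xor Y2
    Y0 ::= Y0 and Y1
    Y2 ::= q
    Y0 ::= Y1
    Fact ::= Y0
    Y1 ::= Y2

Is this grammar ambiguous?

Only Y0, Y1, Y2 are reachable from Y0; ignoring the rest: The grammar is stratified — Y0 handles 'and' (left-recursive), Y1 handles 'xor', Y2 atoms. Each operator has a fixed associativity and precedence level, so every string has one parse.

Unambiguous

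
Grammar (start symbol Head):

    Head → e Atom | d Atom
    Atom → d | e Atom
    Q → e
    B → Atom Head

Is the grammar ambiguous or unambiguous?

Unambiguous

(Q, B are unreachable from Head, so their rules don't affect L(Head).) The reachable rules are right-linear with at most one rule per (nonterminal, next-terminal) pair. Each input token forces the next rule, so parsing is deterministic.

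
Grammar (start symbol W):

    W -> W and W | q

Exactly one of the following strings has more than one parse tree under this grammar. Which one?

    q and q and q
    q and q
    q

q and q and q: 2 trees
q and q: 1 tree
q: 1 tree

q and q and q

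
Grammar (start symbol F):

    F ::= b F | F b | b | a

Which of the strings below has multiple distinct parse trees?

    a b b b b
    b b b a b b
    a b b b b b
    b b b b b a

b b b a b b

a b b b b: 1 tree
b b b a b b: 10 trees
a b b b b b: 1 tree
b b b b b a: 1 tree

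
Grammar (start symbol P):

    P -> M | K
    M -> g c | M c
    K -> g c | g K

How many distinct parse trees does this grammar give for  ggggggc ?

Parse trees for ggggggc:
  [P [K g [K g [K g [K g [K g [K g c]]]]]]]

1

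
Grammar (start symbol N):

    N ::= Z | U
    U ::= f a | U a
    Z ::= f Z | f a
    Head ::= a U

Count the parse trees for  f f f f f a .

1

Parse trees for f f f f f a:
  [N [Z f [Z f [Z f [Z f [Z f a]]]]]]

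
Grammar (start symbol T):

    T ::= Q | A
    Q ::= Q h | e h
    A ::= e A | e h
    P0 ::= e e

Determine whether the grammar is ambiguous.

Witness: e h

Derivation 1: T ⇒ Q ⇒ e h
Derivation 2: T ⇒ A ⇒ e h

Two distinct leftmost derivations for the same string.

Ambiguous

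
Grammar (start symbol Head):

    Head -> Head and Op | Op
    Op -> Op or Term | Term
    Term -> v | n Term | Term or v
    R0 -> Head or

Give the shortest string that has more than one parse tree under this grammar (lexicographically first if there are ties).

length 1: no string has ≥2 trees
length 2: no string has ≥2 trees
length 3: v or v has 2 parse trees

Two derivations of v or v:
  Head ⇒ Op ⇒ Op or Term ⇒ Term or Term ⇒ v or Term ⇒ v or v
  Head ⇒ Op ⇒ Term ⇒ Term or v ⇒ v or v

v or v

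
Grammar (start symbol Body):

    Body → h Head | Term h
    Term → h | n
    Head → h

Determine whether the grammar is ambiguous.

Ambiguous

Witness: h h

Derivation 1: Body ⇒ h Head ⇒ h h
Derivation 2: Body ⇒ Term h ⇒ h h

Two distinct leftmost derivations for the same string.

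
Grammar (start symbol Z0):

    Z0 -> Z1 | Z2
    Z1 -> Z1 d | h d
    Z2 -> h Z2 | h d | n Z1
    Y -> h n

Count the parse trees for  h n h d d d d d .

1

Parse trees for h n h d d d d d:
  [Z0 [Z2 h [Z2 n [Z1 [Z1 [Z1 [Z1 [Z1 h d] d] d] d] d]]]]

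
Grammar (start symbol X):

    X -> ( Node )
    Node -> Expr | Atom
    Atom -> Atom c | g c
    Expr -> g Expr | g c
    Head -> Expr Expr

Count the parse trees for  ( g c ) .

Parse trees for ( g c ):
  [X ( [Node [Expr g c]] )]
  [X ( [Node [Atom g c]] )]

2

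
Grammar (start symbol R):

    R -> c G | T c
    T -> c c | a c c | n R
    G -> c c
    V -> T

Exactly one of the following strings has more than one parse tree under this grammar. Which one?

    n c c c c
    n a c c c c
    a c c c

n c c c c: 2 trees
n a c c c c: 1 tree
a c c c: 1 tree

n c c c c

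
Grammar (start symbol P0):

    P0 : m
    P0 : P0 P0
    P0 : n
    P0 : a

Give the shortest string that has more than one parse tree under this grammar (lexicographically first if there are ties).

length 1: no string has ≥2 trees
length 2: no string has ≥2 trees
length 3: a a a has 2 parse trees

Two derivations of a a a:
  P0 ⇒ P0 P0 ⇒ P0 P0 P0 ⇒ a P0 P0 ⇒ a a P0 ⇒ a a a
  P0 ⇒ P0 P0 ⇒ a P0 ⇒ a P0 P0 ⇒ a a P0 ⇒ a a a

a a a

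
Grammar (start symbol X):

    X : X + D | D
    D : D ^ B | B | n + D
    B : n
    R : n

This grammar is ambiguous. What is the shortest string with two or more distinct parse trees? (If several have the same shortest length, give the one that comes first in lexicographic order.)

n + n

length 1: no string has ≥2 trees
length 3: n + n has 2 parse trees

Two derivations of n + n:
  X ⇒ X + D ⇒ D + D ⇒ B + D ⇒ n + D ⇒ n + B ⇒ n + n
  X ⇒ D ⇒ n + D ⇒ n + B ⇒ n + n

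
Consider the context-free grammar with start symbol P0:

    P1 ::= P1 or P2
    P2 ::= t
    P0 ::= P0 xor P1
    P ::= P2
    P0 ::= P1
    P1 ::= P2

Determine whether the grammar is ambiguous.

Unambiguous

Only P0, P1, P2 are reachable from P0; ignoring the rest: This is a standard precedence ladder (P0 over P1 over P2), with each level left-recursive on its own operator ('xor' at P0, 'or' at P1). That structure is LR(1), hence unambiguous.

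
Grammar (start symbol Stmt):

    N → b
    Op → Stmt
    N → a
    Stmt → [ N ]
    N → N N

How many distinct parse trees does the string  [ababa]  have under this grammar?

Parse trees for [ababa] (showing first 6 of 14):
  [Stmt [ [N [N a] [N [N b] [N [N a] [N [N b] [N a]]]]] ]]
  [Stmt [ [N [N a] [N [N b] [N [N [N a] [N b]] [N a]]]] ]]
  [Stmt [ [N [N a] [N [N [N b] [N a]] [N [N b] [N a]]]] ]]
  [Stmt [ [N [N a] [N [N [N b] [N [N a] [N b]]] [N a]]] ]]
  [Stmt [ [N [N a] [N [N [N [N b] [N a]] [N b]] [N a]]] ]]
  [Stmt [ [N [N [N a] [N b]] [N [N a] [N [N b] [N a]]]] ]]

14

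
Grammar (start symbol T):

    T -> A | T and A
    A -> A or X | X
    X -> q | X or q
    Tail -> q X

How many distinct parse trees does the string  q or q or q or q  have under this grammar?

Parse trees for q or q or q or q:
  [T [A [A [X q]] or [X [X [X q] or q] or q]]]
  [T [A [A [A [X q]] or [X q]] or [X [X q] or q]]]
  [T [A [A [X [X q] or q]] or [X [X q] or q]]]
  [T [A [A [A [X q]] or [X [X q] or q]] or [X q]]]
  [T [A [A [A [A [X q]] or [X q]] or [X q]] or [X q]]]
  [T [A [A [A [X [X q] or q]] or [X q]] or [X q]]]
  [T [A [A [X [X [X q] or q] or q]] or [X q]]]
  [T [A [X [X [X [X q] or q] or q] or q]]]

8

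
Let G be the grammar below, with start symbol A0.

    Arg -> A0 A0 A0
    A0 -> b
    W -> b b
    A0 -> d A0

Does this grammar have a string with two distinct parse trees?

Unambiguous

Only A0 is reachable from A0; ignoring the rest: Each reachable nonterminal has at most one production per leading terminal, and all productions are right-linear; the derivation is determined token-by-token.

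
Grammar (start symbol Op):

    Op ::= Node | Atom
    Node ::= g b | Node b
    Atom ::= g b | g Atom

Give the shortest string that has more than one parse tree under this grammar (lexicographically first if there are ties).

g b

length 2: g b has 2 parse trees

Two derivations of g b:
  Op ⇒ Node ⇒ g b
  Op ⇒ Atom ⇒ g b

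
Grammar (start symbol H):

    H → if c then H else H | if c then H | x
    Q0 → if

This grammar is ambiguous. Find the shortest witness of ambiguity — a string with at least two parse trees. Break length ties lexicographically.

length 1: no string has ≥2 trees
length 4: no string has ≥2 trees
length 6: no string has ≥2 trees
length 7: no string has ≥2 trees
length 9: if c then if c then x else x has 2 parse trees

Two derivations of if c then if c then x else x:
  H ⇒ if c then H else H ⇒ if c then if c then H else H ⇒ if c then if c then x else H ⇒ if c then if c then x else x
  H ⇒ if c then H ⇒ if c then if c then H else H ⇒ if c then if c then x else H ⇒ if c then if c then x else x

if c then if c then x else x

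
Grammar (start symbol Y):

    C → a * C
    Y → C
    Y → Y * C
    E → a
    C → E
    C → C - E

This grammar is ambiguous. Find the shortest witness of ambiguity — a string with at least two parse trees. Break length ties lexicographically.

a * a

length 1: no string has ≥2 trees
length 3: a * a has 2 parse trees

Two derivations of a * a:
  Y ⇒ C ⇒ a * C ⇒ a * E ⇒ a * a
  Y ⇒ Y * C ⇒ C * C ⇒ E * C ⇒ a * C ⇒ a * E ⇒ a * a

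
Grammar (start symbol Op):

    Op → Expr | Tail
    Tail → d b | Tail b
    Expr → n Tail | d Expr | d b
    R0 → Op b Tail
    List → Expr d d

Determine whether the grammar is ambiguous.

Ambiguous

Witness: d b

Derivation 1: Op ⇒ Expr ⇒ d b
Derivation 2: Op ⇒ Tail ⇒ d b

Two distinct leftmost derivations for the same string.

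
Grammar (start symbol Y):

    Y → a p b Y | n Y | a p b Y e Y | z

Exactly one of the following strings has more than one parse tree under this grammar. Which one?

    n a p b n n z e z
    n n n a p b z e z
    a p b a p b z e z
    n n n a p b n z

n a p b n n z e z: 1 tree
n n n a p b z e z: 1 tree
a p b a p b z e z: 2 trees
n n n a p b n z: 1 tree

a p b a p b z e z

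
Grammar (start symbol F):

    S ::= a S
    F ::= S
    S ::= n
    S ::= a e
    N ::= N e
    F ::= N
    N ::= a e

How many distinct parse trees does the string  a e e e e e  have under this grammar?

1

Parse trees for a e e e e e:
  [F [N [N [N [N [N a e] e] e] e] e]]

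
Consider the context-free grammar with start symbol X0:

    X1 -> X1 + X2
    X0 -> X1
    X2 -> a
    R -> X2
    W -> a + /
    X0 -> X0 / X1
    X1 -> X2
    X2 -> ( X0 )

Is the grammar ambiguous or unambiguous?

Unambiguous

Only X0, X1, X2 are reachable from X0; ignoring the rest: X0 → X0 / X1 | X1  ;  X1 → X1 + X2 | X2  — a left-associative chain with X2 at the bottom. Each string factors uniquely by precedence.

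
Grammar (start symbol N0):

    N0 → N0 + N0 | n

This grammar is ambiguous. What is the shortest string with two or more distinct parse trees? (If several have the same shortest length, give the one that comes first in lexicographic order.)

n + n + n

length 1: no string has ≥2 trees
length 3: no string has ≥2 trees
length 5: n + n + n has 2 parse trees

Two derivations of n + n + n:
  N0 ⇒ N0 + N0 ⇒ N0 + N0 + N0 ⇒ n + N0 + N0 ⇒ n + n + N0 ⇒ n + n + n
  N0 ⇒ N0 + N0 ⇒ n + N0 ⇒ n + N0 + N0 ⇒ n + n + N0 ⇒ n + n + n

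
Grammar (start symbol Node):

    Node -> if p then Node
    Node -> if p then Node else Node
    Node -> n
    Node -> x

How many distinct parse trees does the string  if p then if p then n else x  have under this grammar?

Parse trees for if p then if p then n else x:
  [Node if p then [Node if p then [Node n] else [Node x]]]
  [Node if p then [Node if p then [Node n]] else [Node x]]

2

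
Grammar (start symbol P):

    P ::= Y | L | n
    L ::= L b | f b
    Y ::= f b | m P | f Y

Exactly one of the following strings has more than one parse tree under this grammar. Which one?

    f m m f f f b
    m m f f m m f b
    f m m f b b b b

m m f f m m f b

f m m f f f b: 1 tree
m m f f m m f b: 2 trees
f m m f b b b b: 1 tree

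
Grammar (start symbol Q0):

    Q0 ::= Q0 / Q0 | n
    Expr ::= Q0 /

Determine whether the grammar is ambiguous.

Ambiguous

Witness: n / n / n

Derivation 1: Q0 ⇒ Q0 / Q0 ⇒ Q0 / Q0 / Q0 ⇒ n / Q0 / Q0 ⇒ n / n / Q0 ⇒ n / n / n
Derivation 2: Q0 ⇒ Q0 / Q0 ⇒ n / Q0 ⇒ n / Q0 / Q0 ⇒ n / n / Q0 ⇒ n / n / n

Two distinct leftmost derivations for the same string.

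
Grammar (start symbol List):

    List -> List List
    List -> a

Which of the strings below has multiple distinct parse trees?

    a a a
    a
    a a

a a a: 2 trees
a: 1 tree
a a: 1 tree

a a a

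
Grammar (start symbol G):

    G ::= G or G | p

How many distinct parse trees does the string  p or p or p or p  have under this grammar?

5

Parse trees for p or p or p or p:
  [G [G p] or [G [G p] or [G [G p] or [G p]]]]
  [G [G p] or [G [G [G p] or [G p]] or [G p]]]
  [G [G [G p] or [G p]] or [G [G p] or [G p]]]
  [G [G [G p] or [G [G p] or [G p]]] or [G p]]
  [G [G [G [G p] or [G p]] or [G p]] or [G p]]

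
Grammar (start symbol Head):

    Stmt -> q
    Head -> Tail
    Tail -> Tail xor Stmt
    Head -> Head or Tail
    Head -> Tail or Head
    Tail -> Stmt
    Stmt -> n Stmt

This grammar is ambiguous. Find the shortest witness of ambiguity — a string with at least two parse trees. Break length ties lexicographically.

q or q

length 1: no string has ≥2 trees
length 2: no string has ≥2 trees
length 3: q or q has 2 parse trees

Two derivations of q or q:
  Head ⇒ Head or Tail ⇒ Tail or Tail ⇒ Stmt or Tail ⇒ q or Tail ⇒ q or Stmt ⇒ q or q
  Head ⇒ Tail or Head ⇒ Stmt or Head ⇒ q or Head ⇒ q or Tail ⇒ q or Stmt ⇒ q or q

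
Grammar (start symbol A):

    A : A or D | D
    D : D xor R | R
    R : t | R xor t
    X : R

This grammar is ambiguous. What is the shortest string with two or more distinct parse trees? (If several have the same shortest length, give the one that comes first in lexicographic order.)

t xor t

length 1: no string has ≥2 trees
length 3: t xor t has 2 parse trees

Two derivations of t xor t:
  A ⇒ D ⇒ D xor R ⇒ R xor R ⇒ t xor R ⇒ t xor t
  A ⇒ D ⇒ R ⇒ R xor t ⇒ t xor t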